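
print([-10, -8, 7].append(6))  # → None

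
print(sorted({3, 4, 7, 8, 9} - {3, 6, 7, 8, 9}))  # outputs [4]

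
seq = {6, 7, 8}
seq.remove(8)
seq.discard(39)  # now {6, 7}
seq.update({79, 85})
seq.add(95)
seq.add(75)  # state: {6, 7, 75, 79, 85, 95}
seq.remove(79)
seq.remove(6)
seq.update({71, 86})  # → {7, 71, 75, 85, 86, 95}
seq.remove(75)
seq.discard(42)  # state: {7, 71, 85, 86, 95}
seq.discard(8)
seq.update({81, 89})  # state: {7, 71, 81, 85, 86, 89, 95}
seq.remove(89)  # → {7, 71, 81, 85, 86, 95}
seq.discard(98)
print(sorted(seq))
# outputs [7, 71, 81, 85, 86, 95]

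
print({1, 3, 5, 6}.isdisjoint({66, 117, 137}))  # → True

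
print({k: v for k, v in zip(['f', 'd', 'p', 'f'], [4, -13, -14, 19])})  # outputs {'f': 19, 'd': -13, 'p': -14}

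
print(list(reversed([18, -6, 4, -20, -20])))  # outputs [-20, -20, 4, -6, 18]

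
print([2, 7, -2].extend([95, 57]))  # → None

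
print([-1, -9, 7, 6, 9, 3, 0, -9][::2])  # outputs [-1, 7, 9, 0]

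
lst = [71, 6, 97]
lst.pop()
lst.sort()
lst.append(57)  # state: [6, 71, 57]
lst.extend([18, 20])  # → [6, 71, 57, 18, 20]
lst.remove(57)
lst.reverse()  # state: [20, 18, 71, 6]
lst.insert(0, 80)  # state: [80, 20, 18, 71, 6]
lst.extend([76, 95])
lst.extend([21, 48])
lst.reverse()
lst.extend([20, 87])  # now [48, 21, 95, 76, 6, 71, 18, 20, 80, 20, 87]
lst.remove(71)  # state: [48, 21, 95, 76, 6, 18, 20, 80, 20, 87]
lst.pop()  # 87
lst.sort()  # [6, 18, 20, 20, 21, 48, 76, 80, 95]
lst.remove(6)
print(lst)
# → [18, 20, 20, 21, 48, 76, 80, 95]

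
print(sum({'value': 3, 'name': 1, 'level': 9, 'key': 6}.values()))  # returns 19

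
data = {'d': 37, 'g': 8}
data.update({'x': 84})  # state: {'d': 37, 'g': 8, 'x': 84}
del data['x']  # {'d': 37, 'g': 8}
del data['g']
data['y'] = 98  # {'d': 37, 'y': 98}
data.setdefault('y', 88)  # 98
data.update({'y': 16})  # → {'d': 37, 'y': 16}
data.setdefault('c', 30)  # 30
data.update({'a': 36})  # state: {'d': 37, 'y': 16, 'c': 30, 'a': 36}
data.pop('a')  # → 36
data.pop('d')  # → 37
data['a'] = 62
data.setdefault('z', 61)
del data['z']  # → {'y': 16, 'c': 30, 'a': 62}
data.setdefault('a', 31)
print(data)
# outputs {'y': 16, 'c': 30, 'a': 62}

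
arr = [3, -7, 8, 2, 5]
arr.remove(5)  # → [3, -7, 8, 2]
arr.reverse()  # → [2, 8, -7, 3]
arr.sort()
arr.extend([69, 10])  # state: [-7, 2, 3, 8, 69, 10]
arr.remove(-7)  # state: [2, 3, 8, 69, 10]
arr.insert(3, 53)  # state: [2, 3, 8, 53, 69, 10]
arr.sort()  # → [2, 3, 8, 10, 53, 69]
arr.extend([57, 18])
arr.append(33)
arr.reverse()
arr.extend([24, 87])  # [33, 18, 57, 69, 53, 10, 8, 3, 2, 24, 87]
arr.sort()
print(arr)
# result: [2, 3, 8, 10, 18, 24, 33, 53, 57, 69, 87]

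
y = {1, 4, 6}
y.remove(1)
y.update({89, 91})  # {4, 6, 89, 91}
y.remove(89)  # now {4, 6, 91}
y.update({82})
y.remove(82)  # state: {4, 6, 91}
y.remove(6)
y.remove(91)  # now {4}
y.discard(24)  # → {4}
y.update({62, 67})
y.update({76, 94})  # {4, 62, 67, 76, 94}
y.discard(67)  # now {4, 62, 76, 94}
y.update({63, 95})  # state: {4, 62, 63, 76, 94, 95}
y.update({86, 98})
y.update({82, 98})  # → {4, 62, 63, 76, 82, 86, 94, 95, 98}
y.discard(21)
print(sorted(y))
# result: [4, 62, 63, 76, 82, 86, 94, 95, 98]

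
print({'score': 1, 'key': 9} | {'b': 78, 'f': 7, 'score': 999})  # {'score': 999, 'key': 9, 'b': 78, 'f': 7}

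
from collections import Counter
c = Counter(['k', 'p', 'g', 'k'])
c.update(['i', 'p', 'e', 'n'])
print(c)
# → Counter({'k': 2, 'p': 2, 'g': 1, 'i': 1, 'e': 1, 'n': 1})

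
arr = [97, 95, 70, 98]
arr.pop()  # 98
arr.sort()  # [70, 95, 97]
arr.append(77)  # [70, 95, 97, 77]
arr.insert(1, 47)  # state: [70, 47, 95, 97, 77]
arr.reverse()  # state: [77, 97, 95, 47, 70]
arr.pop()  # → 70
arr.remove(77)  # [97, 95, 47]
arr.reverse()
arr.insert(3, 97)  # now [47, 95, 97, 97]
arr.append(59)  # [47, 95, 97, 97, 59]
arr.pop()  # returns 59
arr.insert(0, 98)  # [98, 47, 95, 97, 97]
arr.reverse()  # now [97, 97, 95, 47, 98]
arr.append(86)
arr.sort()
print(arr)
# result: [47, 86, 95, 97, 97, 98]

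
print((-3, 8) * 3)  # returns (-3, 8, -3, 8, -3, 8)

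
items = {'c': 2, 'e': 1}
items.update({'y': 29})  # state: {'c': 2, 'e': 1, 'y': 29}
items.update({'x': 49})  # {'c': 2, 'e': 1, 'y': 29, 'x': 49}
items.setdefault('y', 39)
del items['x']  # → {'c': 2, 'e': 1, 'y': 29}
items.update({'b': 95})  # {'c': 2, 'e': 1, 'y': 29, 'b': 95}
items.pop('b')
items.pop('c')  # 2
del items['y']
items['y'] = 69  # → {'e': 1, 'y': 69}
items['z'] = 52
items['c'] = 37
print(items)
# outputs {'e': 1, 'y': 69, 'z': 52, 'c': 37}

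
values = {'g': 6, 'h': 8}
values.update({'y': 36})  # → {'g': 6, 'h': 8, 'y': 36}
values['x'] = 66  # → {'g': 6, 'h': 8, 'y': 36, 'x': 66}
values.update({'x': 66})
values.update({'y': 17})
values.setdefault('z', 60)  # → 60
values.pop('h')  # 8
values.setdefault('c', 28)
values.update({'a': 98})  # {'g': 6, 'y': 17, 'x': 66, 'z': 60, 'c': 28, 'a': 98}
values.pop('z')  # 60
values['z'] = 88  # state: {'g': 6, 'y': 17, 'x': 66, 'c': 28, 'a': 98, 'z': 88}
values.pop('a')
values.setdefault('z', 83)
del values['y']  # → {'g': 6, 'x': 66, 'c': 28, 'z': 88}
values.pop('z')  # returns 88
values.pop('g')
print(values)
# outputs {'x': 66, 'c': 28}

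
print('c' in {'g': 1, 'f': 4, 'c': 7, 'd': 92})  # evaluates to True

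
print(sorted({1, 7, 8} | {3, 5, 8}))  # [1, 3, 5, 7, 8]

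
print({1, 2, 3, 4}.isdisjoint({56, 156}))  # True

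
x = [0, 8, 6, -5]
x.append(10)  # [0, 8, 6, -5, 10]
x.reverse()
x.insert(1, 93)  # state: [10, 93, -5, 6, 8, 0]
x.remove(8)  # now [10, 93, -5, 6, 0]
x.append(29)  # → [10, 93, -5, 6, 0, 29]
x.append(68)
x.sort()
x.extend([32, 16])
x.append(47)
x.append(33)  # [-5, 0, 6, 10, 29, 68, 93, 32, 16, 47, 33]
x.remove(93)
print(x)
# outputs [-5, 0, 6, 10, 29, 68, 32, 16, 47, 33]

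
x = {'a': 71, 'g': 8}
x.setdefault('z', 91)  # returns 91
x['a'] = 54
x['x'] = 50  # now {'a': 54, 'g': 8, 'z': 91, 'x': 50}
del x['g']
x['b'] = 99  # {'a': 54, 'z': 91, 'x': 50, 'b': 99}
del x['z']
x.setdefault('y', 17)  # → 17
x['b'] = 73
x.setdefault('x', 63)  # 50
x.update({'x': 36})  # {'a': 54, 'x': 36, 'b': 73, 'y': 17}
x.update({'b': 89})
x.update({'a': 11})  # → {'a': 11, 'x': 36, 'b': 89, 'y': 17}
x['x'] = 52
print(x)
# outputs {'a': 11, 'x': 52, 'b': 89, 'y': 17}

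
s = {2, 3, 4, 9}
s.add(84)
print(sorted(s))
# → [2, 3, 4, 9, 84]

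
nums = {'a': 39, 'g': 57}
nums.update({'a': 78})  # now {'a': 78, 'g': 57}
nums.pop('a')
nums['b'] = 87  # {'g': 57, 'b': 87}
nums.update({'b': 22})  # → {'g': 57, 'b': 22}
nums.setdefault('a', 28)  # 28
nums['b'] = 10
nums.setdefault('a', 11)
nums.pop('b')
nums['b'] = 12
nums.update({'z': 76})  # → {'g': 57, 'a': 28, 'b': 12, 'z': 76}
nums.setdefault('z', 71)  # 76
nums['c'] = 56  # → {'g': 57, 'a': 28, 'b': 12, 'z': 76, 'c': 56}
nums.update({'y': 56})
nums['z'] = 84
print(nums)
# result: {'g': 57, 'a': 28, 'b': 12, 'z': 84, 'c': 56, 'y': 56}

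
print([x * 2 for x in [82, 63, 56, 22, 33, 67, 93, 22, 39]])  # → [164, 126, 112, 44, 66, 134, 186, 44, 78]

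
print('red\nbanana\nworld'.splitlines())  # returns ['red', 'banana', 'world']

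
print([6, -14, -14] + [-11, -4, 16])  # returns [6, -14, -14, -11, -4, 16]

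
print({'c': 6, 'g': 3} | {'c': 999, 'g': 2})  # {'c': 999, 'g': 2}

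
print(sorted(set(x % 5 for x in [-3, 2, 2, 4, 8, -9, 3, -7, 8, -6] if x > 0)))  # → [2, 3, 4]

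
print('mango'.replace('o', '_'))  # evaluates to mang_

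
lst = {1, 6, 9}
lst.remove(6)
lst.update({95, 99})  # {1, 9, 95, 99}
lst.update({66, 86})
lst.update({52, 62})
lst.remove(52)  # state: {1, 9, 62, 66, 86, 95, 99}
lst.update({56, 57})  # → {1, 9, 56, 57, 62, 66, 86, 95, 99}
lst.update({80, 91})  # {1, 9, 56, 57, 62, 66, 80, 86, 91, 95, 99}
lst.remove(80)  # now {1, 9, 56, 57, 62, 66, 86, 91, 95, 99}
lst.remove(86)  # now {1, 9, 56, 57, 62, 66, 91, 95, 99}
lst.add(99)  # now {1, 9, 56, 57, 62, 66, 91, 95, 99}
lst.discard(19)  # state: {1, 9, 56, 57, 62, 66, 91, 95, 99}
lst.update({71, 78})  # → {1, 9, 56, 57, 62, 66, 71, 78, 91, 95, 99}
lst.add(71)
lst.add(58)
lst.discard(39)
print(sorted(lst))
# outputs [1, 9, 56, 57, 58, 62, 66, 71, 78, 91, 95, 99]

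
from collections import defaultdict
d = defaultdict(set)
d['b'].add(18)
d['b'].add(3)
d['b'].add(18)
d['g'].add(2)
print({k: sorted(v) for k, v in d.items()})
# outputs {'b': [3, 18], 'g': [2]}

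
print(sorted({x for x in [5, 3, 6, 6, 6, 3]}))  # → [3, 5, 6]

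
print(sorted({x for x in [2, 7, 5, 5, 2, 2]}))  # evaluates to [2, 5, 7]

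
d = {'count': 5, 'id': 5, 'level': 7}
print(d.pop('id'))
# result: 5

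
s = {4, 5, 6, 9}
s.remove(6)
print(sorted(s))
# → [4, 5, 9]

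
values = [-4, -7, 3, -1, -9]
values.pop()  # -9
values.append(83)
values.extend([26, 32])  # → [-4, -7, 3, -1, 83, 26, 32]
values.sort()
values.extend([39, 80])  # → [-7, -4, -1, 3, 26, 32, 83, 39, 80]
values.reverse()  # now [80, 39, 83, 32, 26, 3, -1, -4, -7]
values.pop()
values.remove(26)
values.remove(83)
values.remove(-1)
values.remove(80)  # [39, 32, 3, -4]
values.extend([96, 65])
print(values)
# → [39, 32, 3, -4, 96, 65]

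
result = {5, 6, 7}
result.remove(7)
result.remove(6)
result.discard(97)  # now {5}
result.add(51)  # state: {5, 51}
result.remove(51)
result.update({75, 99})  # {5, 75, 99}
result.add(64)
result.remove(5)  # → {64, 75, 99}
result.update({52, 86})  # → {52, 64, 75, 86, 99}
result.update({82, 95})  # {52, 64, 75, 82, 86, 95, 99}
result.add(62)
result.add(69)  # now {52, 62, 64, 69, 75, 82, 86, 95, 99}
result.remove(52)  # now {62, 64, 69, 75, 82, 86, 95, 99}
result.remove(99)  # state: {62, 64, 69, 75, 82, 86, 95}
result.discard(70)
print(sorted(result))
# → [62, 64, 69, 75, 82, 86, 95]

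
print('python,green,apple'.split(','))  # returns ['python', 'green', 'apple']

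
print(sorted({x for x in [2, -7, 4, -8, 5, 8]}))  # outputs [-8, -7, 2, 4, 5, 8]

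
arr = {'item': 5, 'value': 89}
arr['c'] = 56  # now {'item': 5, 'value': 89, 'c': 56}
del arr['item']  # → {'value': 89, 'c': 56}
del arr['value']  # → {'c': 56}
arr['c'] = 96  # {'c': 96}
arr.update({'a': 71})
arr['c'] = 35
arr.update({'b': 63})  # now {'c': 35, 'a': 71, 'b': 63}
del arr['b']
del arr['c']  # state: {'a': 71}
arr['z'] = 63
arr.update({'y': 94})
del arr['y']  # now {'a': 71, 'z': 63}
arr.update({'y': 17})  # {'a': 71, 'z': 63, 'y': 17}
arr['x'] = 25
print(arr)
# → {'a': 71, 'z': 63, 'y': 17, 'x': 25}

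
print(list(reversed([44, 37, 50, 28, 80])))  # [80, 28, 50, 37, 44]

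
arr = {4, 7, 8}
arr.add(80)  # {4, 7, 8, 80}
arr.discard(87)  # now {4, 7, 8, 80}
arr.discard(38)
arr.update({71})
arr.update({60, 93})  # {4, 7, 8, 60, 71, 80, 93}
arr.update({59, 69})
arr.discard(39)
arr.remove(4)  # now {7, 8, 59, 60, 69, 71, 80, 93}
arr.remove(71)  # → {7, 8, 59, 60, 69, 80, 93}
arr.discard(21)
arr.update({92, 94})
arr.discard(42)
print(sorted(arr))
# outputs [7, 8, 59, 60, 69, 80, 92, 93, 94]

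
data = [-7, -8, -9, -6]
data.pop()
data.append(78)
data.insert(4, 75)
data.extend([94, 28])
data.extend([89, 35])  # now [-7, -8, -9, 78, 75, 94, 28, 89, 35]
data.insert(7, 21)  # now [-7, -8, -9, 78, 75, 94, 28, 21, 89, 35]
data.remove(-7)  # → [-8, -9, 78, 75, 94, 28, 21, 89, 35]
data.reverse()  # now [35, 89, 21, 28, 94, 75, 78, -9, -8]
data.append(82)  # [35, 89, 21, 28, 94, 75, 78, -9, -8, 82]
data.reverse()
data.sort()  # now [-9, -8, 21, 28, 35, 75, 78, 82, 89, 94]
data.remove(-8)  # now [-9, 21, 28, 35, 75, 78, 82, 89, 94]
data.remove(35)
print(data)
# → [-9, 21, 28, 75, 78, 82, 89, 94]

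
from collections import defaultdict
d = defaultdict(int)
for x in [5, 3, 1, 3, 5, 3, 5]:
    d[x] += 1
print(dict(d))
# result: {5: 3, 3: 3, 1: 1}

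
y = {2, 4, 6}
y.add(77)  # {2, 4, 6, 77}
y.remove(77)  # {2, 4, 6}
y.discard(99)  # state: {2, 4, 6}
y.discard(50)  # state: {2, 4, 6}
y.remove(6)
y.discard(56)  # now {2, 4}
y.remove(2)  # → {4}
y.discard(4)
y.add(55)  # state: {55}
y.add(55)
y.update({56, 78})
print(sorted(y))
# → [55, 56, 78]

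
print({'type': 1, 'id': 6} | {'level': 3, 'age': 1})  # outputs {'type': 1, 'id': 6, 'level': 3, 'age': 1}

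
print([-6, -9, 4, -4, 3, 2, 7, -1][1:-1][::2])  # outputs [-9, -4, 2]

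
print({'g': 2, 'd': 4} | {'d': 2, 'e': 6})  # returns {'g': 2, 'd': 2, 'e': 6}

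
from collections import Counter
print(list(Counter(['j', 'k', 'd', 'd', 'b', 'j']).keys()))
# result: ['j', 'k', 'd', 'b']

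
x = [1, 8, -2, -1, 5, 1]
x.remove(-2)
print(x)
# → [1, 8, -1, 5, 1]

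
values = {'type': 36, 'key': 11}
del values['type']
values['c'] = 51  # {'key': 11, 'c': 51}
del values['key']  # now {'c': 51}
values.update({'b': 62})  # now {'c': 51, 'b': 62}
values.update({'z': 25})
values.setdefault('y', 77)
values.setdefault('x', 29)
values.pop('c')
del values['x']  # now {'b': 62, 'z': 25, 'y': 77}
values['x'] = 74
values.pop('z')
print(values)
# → {'b': 62, 'y': 77, 'x': 74}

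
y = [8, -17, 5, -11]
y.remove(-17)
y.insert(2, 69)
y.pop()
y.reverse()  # [69, 5, 8]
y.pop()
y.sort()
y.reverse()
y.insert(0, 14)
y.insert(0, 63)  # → [63, 14, 69, 5]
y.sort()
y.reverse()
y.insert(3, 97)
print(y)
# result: [69, 63, 14, 97, 5]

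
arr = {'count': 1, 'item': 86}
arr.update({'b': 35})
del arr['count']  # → {'item': 86, 'b': 35}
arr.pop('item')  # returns 86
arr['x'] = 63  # {'b': 35, 'x': 63}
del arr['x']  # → {'b': 35}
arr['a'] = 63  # {'b': 35, 'a': 63}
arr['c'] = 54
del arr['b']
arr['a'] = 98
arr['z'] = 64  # {'a': 98, 'c': 54, 'z': 64}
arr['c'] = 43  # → {'a': 98, 'c': 43, 'z': 64}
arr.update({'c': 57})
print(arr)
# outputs {'a': 98, 'c': 57, 'z': 64}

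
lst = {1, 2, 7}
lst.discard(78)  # {1, 2, 7}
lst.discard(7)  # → {1, 2}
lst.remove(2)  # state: {1}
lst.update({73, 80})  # {1, 73, 80}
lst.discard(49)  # {1, 73, 80}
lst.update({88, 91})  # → {1, 73, 80, 88, 91}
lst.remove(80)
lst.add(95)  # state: {1, 73, 88, 91, 95}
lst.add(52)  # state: {1, 52, 73, 88, 91, 95}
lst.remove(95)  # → {1, 52, 73, 88, 91}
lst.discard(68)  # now {1, 52, 73, 88, 91}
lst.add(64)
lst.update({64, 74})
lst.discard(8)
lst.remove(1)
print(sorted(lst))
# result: [52, 64, 73, 74, 88, 91]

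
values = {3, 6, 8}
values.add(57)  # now {3, 6, 8, 57}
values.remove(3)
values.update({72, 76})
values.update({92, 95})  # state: {6, 8, 57, 72, 76, 92, 95}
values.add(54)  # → {6, 8, 54, 57, 72, 76, 92, 95}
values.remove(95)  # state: {6, 8, 54, 57, 72, 76, 92}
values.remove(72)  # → {6, 8, 54, 57, 76, 92}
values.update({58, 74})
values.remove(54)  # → {6, 8, 57, 58, 74, 76, 92}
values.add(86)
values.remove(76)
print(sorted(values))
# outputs [6, 8, 57, 58, 74, 86, 92]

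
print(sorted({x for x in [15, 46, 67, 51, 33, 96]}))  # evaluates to [15, 33, 46, 51, 67, 96]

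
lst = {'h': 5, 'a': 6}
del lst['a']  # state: {'h': 5}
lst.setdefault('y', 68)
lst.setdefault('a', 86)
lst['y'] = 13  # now {'h': 5, 'y': 13, 'a': 86}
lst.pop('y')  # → 13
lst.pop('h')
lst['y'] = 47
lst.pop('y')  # 47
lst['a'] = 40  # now {'a': 40}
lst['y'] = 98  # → {'a': 40, 'y': 98}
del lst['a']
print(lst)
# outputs {'y': 98}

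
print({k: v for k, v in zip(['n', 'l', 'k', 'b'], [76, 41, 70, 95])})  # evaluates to {'n': 76, 'l': 41, 'k': 70, 'b': 95}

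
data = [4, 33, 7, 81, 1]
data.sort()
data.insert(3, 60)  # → [1, 4, 7, 60, 33, 81]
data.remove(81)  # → [1, 4, 7, 60, 33]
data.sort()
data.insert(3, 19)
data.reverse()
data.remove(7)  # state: [60, 33, 19, 4, 1]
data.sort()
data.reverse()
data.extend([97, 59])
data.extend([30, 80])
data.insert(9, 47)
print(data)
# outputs [60, 33, 19, 4, 1, 97, 59, 30, 80, 47]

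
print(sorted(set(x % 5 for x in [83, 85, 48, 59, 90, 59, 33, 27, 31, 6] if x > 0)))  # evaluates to [0, 1, 2, 3, 4]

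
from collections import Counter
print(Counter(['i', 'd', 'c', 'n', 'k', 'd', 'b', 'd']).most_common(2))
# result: [('d', 3), ('i', 1)]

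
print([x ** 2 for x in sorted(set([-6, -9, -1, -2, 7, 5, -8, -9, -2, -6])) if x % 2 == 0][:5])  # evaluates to [64, 36, 4]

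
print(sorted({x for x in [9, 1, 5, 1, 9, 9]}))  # [1, 5, 9]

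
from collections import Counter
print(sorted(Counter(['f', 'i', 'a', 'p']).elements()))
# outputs ['a', 'f', 'i', 'p']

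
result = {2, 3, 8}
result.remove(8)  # {2, 3}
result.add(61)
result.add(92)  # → {2, 3, 61, 92}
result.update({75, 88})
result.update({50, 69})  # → {2, 3, 50, 61, 69, 75, 88, 92}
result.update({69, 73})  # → {2, 3, 50, 61, 69, 73, 75, 88, 92}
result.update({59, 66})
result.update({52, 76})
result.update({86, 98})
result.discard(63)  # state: {2, 3, 50, 52, 59, 61, 66, 69, 73, 75, 76, 86, 88, 92, 98}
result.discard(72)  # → {2, 3, 50, 52, 59, 61, 66, 69, 73, 75, 76, 86, 88, 92, 98}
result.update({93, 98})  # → {2, 3, 50, 52, 59, 61, 66, 69, 73, 75, 76, 86, 88, 92, 93, 98}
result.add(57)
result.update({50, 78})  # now {2, 3, 50, 52, 57, 59, 61, 66, 69, 73, 75, 76, 78, 86, 88, 92, 93, 98}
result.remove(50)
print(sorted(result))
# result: [2, 3, 52, 57, 59, 61, 66, 69, 73, 75, 76, 78, 86, 88, 92, 93, 98]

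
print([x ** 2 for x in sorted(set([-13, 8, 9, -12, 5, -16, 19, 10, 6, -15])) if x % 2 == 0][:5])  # [256, 144, 36, 64, 100]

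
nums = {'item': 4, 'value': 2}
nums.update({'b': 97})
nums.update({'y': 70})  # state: {'item': 4, 'value': 2, 'b': 97, 'y': 70}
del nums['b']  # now {'item': 4, 'value': 2, 'y': 70}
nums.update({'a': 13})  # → {'item': 4, 'value': 2, 'y': 70, 'a': 13}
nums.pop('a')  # 13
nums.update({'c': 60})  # {'item': 4, 'value': 2, 'y': 70, 'c': 60}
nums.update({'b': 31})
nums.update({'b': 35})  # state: {'item': 4, 'value': 2, 'y': 70, 'c': 60, 'b': 35}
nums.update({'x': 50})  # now {'item': 4, 'value': 2, 'y': 70, 'c': 60, 'b': 35, 'x': 50}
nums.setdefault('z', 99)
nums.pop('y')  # 70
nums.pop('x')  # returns 50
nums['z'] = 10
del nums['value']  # {'item': 4, 'c': 60, 'b': 35, 'z': 10}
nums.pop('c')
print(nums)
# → {'item': 4, 'b': 35, 'z': 10}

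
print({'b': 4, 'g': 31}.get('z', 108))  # 108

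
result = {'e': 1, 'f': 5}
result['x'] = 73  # {'e': 1, 'f': 5, 'x': 73}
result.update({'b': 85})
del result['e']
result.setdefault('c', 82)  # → 82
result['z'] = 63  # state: {'f': 5, 'x': 73, 'b': 85, 'c': 82, 'z': 63}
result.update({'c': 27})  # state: {'f': 5, 'x': 73, 'b': 85, 'c': 27, 'z': 63}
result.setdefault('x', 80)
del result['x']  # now {'f': 5, 'b': 85, 'c': 27, 'z': 63}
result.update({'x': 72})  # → {'f': 5, 'b': 85, 'c': 27, 'z': 63, 'x': 72}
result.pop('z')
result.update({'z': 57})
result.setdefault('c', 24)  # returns 27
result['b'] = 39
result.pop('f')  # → 5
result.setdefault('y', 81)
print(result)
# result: {'b': 39, 'c': 27, 'x': 72, 'z': 57, 'y': 81}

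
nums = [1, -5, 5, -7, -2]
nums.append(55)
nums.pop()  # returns 55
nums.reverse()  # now [-2, -7, 5, -5, 1]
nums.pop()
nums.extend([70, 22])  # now [-2, -7, 5, -5, 70, 22]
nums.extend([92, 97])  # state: [-2, -7, 5, -5, 70, 22, 92, 97]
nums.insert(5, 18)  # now [-2, -7, 5, -5, 70, 18, 22, 92, 97]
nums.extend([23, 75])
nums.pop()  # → 75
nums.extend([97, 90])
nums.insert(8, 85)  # [-2, -7, 5, -5, 70, 18, 22, 92, 85, 97, 23, 97, 90]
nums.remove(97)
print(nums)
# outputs [-2, -7, 5, -5, 70, 18, 22, 92, 85, 23, 97, 90]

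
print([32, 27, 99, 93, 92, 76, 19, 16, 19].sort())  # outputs None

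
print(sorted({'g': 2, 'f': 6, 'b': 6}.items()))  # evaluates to [('b', 6), ('f', 6), ('g', 2)]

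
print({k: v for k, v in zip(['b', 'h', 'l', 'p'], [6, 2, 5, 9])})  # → {'b': 6, 'h': 2, 'l': 5, 'p': 9}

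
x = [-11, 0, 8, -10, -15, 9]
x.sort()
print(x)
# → [-15, -11, -10, 0, 8, 9]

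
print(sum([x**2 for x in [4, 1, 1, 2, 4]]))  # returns 38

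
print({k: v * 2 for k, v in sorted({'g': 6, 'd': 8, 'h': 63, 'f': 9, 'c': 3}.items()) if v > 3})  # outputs {'d': 16, 'f': 18, 'g': 12, 'h': 126}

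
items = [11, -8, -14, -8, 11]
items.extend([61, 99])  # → [11, -8, -14, -8, 11, 61, 99]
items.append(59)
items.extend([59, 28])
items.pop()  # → 28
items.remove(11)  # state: [-8, -14, -8, 11, 61, 99, 59, 59]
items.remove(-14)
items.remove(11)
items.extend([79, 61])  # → [-8, -8, 61, 99, 59, 59, 79, 61]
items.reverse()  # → [61, 79, 59, 59, 99, 61, -8, -8]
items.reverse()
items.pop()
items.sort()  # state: [-8, -8, 59, 59, 61, 79, 99]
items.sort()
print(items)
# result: [-8, -8, 59, 59, 61, 79, 99]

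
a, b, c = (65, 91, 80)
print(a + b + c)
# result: 236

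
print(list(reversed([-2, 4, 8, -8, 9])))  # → [9, -8, 8, 4, -2]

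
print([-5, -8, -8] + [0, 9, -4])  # [-5, -8, -8, 0, 9, -4]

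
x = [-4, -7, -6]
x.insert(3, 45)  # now [-4, -7, -6, 45]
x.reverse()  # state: [45, -6, -7, -4]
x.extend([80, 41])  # [45, -6, -7, -4, 80, 41]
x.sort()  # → [-7, -6, -4, 41, 45, 80]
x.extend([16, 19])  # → [-7, -6, -4, 41, 45, 80, 16, 19]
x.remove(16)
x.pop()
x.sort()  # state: [-7, -6, -4, 41, 45, 80]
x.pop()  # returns 80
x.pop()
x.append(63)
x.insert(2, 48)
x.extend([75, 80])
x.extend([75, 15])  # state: [-7, -6, 48, -4, 41, 63, 75, 80, 75, 15]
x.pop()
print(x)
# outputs [-7, -6, 48, -4, 41, 63, 75, 80, 75]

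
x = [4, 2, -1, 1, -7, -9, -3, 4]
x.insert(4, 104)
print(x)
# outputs [4, 2, -1, 1, 104, -7, -9, -3, 4]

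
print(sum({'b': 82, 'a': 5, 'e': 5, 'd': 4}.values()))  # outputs 96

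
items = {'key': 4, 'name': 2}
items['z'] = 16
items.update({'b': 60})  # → {'key': 4, 'name': 2, 'z': 16, 'b': 60}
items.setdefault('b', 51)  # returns 60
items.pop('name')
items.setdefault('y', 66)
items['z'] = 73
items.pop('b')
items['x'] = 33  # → {'key': 4, 'z': 73, 'y': 66, 'x': 33}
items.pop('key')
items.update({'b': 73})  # {'z': 73, 'y': 66, 'x': 33, 'b': 73}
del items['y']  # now {'z': 73, 'x': 33, 'b': 73}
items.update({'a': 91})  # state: {'z': 73, 'x': 33, 'b': 73, 'a': 91}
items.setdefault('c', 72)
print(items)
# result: {'z': 73, 'x': 33, 'b': 73, 'a': 91, 'c': 72}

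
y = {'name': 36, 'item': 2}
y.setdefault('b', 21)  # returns 21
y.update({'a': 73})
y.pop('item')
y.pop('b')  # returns 21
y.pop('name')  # 36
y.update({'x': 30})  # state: {'a': 73, 'x': 30}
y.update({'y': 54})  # {'a': 73, 'x': 30, 'y': 54}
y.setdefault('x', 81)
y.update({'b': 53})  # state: {'a': 73, 'x': 30, 'y': 54, 'b': 53}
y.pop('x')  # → 30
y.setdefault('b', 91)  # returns 53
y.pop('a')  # 73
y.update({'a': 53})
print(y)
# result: {'y': 54, 'b': 53, 'a': 53}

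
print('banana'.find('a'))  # 1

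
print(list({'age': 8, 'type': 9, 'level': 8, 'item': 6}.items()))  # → [('age', 8), ('type', 9), ('level', 8), ('item', 6)]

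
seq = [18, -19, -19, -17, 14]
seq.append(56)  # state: [18, -19, -19, -17, 14, 56]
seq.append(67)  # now [18, -19, -19, -17, 14, 56, 67]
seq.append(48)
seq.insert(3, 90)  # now [18, -19, -19, 90, -17, 14, 56, 67, 48]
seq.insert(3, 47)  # [18, -19, -19, 47, 90, -17, 14, 56, 67, 48]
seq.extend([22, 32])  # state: [18, -19, -19, 47, 90, -17, 14, 56, 67, 48, 22, 32]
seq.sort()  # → [-19, -19, -17, 14, 18, 22, 32, 47, 48, 56, 67, 90]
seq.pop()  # 90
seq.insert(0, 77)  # [77, -19, -19, -17, 14, 18, 22, 32, 47, 48, 56, 67]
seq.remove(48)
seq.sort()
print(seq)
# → [-19, -19, -17, 14, 18, 22, 32, 47, 56, 67, 77]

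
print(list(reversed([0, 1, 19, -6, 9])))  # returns [9, -6, 19, 1, 0]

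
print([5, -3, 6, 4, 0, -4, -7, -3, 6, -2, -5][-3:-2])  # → [6]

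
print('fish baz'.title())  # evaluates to Fish Baz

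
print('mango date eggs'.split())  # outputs ['mango', 'date', 'eggs']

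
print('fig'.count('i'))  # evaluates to 1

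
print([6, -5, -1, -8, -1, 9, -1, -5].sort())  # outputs None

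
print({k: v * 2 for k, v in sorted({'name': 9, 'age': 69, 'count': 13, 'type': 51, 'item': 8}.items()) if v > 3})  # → {'age': 138, 'count': 26, 'item': 16, 'name': 18, 'type': 102}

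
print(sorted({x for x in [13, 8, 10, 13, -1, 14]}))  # [-1, 8, 10, 13, 14]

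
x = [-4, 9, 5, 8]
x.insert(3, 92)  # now [-4, 9, 5, 92, 8]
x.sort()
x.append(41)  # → [-4, 5, 8, 9, 92, 41]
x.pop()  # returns 41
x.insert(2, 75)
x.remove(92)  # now [-4, 5, 75, 8, 9]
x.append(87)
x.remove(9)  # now [-4, 5, 75, 8, 87]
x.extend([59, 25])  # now [-4, 5, 75, 8, 87, 59, 25]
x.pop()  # 25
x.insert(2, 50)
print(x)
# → [-4, 5, 50, 75, 8, 87, 59]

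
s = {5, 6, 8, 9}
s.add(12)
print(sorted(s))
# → [5, 6, 8, 9, 12]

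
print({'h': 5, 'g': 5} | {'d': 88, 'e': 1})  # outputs {'h': 5, 'g': 5, 'd': 88, 'e': 1}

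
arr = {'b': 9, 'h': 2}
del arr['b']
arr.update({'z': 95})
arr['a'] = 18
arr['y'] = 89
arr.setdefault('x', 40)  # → 40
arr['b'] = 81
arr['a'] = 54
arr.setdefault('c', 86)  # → 86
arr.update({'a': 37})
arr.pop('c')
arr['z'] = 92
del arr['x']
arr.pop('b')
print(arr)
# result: {'h': 2, 'z': 92, 'a': 37, 'y': 89}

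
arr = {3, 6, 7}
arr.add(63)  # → {3, 6, 7, 63}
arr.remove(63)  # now {3, 6, 7}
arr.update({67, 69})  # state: {3, 6, 7, 67, 69}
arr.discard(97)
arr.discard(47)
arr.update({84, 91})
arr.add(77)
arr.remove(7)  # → {3, 6, 67, 69, 77, 84, 91}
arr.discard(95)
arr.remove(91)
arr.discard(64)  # {3, 6, 67, 69, 77, 84}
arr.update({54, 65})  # {3, 6, 54, 65, 67, 69, 77, 84}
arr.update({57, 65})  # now {3, 6, 54, 57, 65, 67, 69, 77, 84}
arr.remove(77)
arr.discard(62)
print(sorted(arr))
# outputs [3, 6, 54, 57, 65, 67, 69, 84]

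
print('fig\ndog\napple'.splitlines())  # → ['fig', 'dog', 'apple']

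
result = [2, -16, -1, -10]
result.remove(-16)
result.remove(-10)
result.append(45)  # [2, -1, 45]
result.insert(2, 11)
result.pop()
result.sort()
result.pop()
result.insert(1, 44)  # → [-1, 44, 2]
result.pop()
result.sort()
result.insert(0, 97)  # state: [97, -1, 44]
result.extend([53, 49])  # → [97, -1, 44, 53, 49]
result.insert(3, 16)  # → [97, -1, 44, 16, 53, 49]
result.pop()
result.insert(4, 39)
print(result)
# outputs [97, -1, 44, 16, 39, 53]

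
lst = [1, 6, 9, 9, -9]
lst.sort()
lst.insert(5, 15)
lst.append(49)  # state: [-9, 1, 6, 9, 9, 15, 49]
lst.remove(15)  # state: [-9, 1, 6, 9, 9, 49]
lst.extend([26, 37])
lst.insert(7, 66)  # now [-9, 1, 6, 9, 9, 49, 26, 66, 37]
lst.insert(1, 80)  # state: [-9, 80, 1, 6, 9, 9, 49, 26, 66, 37]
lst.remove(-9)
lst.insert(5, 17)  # [80, 1, 6, 9, 9, 17, 49, 26, 66, 37]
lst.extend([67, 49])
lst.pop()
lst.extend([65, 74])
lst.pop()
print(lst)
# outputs [80, 1, 6, 9, 9, 17, 49, 26, 66, 37, 67, 65]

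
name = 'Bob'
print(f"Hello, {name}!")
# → Hello, Bob!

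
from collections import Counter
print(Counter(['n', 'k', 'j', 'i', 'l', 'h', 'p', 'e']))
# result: Counter({'n': 1, 'k': 1, 'j': 1, 'i': 1, 'l': 1, 'h': 1, 'p': 1, 'e': 1})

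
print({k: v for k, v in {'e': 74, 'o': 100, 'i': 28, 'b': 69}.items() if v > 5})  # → {'e': 74, 'o': 100, 'i': 28, 'b': 69}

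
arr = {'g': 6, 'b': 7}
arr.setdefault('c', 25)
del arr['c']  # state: {'g': 6, 'b': 7}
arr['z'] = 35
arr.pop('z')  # 35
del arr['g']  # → {'b': 7}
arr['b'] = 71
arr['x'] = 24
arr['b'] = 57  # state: {'b': 57, 'x': 24}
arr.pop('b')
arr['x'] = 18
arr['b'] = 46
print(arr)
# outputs {'x': 18, 'b': 46}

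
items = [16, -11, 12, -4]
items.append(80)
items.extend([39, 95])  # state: [16, -11, 12, -4, 80, 39, 95]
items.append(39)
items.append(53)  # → [16, -11, 12, -4, 80, 39, 95, 39, 53]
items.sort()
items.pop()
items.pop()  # 80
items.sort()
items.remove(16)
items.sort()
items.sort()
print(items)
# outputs [-11, -4, 12, 39, 39, 53]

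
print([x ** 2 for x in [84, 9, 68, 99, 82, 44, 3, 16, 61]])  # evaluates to [7056, 81, 4624, 9801, 6724, 1936, 9, 256, 3721]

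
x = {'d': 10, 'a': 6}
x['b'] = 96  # {'d': 10, 'a': 6, 'b': 96}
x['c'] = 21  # {'d': 10, 'a': 6, 'b': 96, 'c': 21}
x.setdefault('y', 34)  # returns 34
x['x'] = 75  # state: {'d': 10, 'a': 6, 'b': 96, 'c': 21, 'y': 34, 'x': 75}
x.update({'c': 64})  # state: {'d': 10, 'a': 6, 'b': 96, 'c': 64, 'y': 34, 'x': 75}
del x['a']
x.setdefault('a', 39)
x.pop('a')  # 39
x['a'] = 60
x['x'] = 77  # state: {'d': 10, 'b': 96, 'c': 64, 'y': 34, 'x': 77, 'a': 60}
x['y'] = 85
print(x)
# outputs {'d': 10, 'b': 96, 'c': 64, 'y': 85, 'x': 77, 'a': 60}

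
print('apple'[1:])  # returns pple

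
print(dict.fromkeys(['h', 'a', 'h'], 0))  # {'h': 0, 'a': 0}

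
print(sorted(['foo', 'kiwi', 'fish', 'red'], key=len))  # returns ['foo', 'red', 'kiwi', 'fish']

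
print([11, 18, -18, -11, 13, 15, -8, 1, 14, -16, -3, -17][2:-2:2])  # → [-18, 13, -8, 14]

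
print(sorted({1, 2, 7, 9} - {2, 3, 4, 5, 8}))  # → [1, 7, 9]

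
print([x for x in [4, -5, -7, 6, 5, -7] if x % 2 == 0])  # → [4, 6]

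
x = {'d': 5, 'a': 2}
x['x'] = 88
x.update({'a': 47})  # {'d': 5, 'a': 47, 'x': 88}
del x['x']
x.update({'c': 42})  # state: {'d': 5, 'a': 47, 'c': 42}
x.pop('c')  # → 42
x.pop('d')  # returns 5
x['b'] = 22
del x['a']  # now {'b': 22}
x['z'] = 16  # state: {'b': 22, 'z': 16}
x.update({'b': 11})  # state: {'b': 11, 'z': 16}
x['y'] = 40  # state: {'b': 11, 'z': 16, 'y': 40}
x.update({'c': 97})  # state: {'b': 11, 'z': 16, 'y': 40, 'c': 97}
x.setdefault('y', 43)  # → 40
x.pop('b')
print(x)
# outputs {'z': 16, 'y': 40, 'c': 97}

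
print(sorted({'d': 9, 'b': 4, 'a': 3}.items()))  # [('a', 3), ('b', 4), ('d', 9)]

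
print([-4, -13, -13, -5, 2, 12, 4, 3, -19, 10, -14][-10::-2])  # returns [-13]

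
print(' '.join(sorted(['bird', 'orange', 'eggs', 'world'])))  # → bird eggs orange world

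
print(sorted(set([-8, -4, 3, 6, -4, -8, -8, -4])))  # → [-8, -4, 3, 6]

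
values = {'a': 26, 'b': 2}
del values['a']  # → {'b': 2}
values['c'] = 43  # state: {'b': 2, 'c': 43}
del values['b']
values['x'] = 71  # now {'c': 43, 'x': 71}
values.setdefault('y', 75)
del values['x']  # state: {'c': 43, 'y': 75}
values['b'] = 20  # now {'c': 43, 'y': 75, 'b': 20}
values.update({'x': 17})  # {'c': 43, 'y': 75, 'b': 20, 'x': 17}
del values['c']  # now {'y': 75, 'b': 20, 'x': 17}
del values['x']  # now {'y': 75, 'b': 20}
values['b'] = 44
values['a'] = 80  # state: {'y': 75, 'b': 44, 'a': 80}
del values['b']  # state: {'y': 75, 'a': 80}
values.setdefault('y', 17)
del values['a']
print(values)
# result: {'y': 75}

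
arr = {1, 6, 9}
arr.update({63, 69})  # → {1, 6, 9, 63, 69}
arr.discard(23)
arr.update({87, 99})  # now {1, 6, 9, 63, 69, 87, 99}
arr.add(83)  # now {1, 6, 9, 63, 69, 83, 87, 99}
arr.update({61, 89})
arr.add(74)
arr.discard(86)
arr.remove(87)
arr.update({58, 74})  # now {1, 6, 9, 58, 61, 63, 69, 74, 83, 89, 99}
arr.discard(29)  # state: {1, 6, 9, 58, 61, 63, 69, 74, 83, 89, 99}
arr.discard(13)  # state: {1, 6, 9, 58, 61, 63, 69, 74, 83, 89, 99}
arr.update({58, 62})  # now {1, 6, 9, 58, 61, 62, 63, 69, 74, 83, 89, 99}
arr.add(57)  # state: {1, 6, 9, 57, 58, 61, 62, 63, 69, 74, 83, 89, 99}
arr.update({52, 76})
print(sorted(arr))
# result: [1, 6, 9, 52, 57, 58, 61, 62, 63, 69, 74, 76, 83, 89, 99]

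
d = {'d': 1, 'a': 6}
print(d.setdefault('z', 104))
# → 104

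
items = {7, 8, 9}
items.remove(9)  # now {7, 8}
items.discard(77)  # {7, 8}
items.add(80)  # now {7, 8, 80}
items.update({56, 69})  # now {7, 8, 56, 69, 80}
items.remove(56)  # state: {7, 8, 69, 80}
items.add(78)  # {7, 8, 69, 78, 80}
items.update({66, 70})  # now {7, 8, 66, 69, 70, 78, 80}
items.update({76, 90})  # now {7, 8, 66, 69, 70, 76, 78, 80, 90}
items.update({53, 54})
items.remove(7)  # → {8, 53, 54, 66, 69, 70, 76, 78, 80, 90}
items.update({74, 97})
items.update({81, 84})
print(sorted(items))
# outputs [8, 53, 54, 66, 69, 70, 74, 76, 78, 80, 81, 84, 90, 97]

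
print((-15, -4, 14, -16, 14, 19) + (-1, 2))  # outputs (-15, -4, 14, -16, 14, 19, -1, 2)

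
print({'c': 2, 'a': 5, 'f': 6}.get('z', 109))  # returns 109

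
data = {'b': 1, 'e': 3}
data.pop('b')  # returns 1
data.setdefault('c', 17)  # 17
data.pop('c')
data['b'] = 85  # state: {'e': 3, 'b': 85}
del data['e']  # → {'b': 85}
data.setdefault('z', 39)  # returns 39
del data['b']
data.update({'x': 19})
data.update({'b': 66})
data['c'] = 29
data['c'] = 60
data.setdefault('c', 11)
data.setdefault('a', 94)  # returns 94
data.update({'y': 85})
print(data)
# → {'z': 39, 'x': 19, 'b': 66, 'c': 60, 'a': 94, 'y': 85}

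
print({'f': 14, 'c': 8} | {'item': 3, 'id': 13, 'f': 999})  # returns {'f': 999, 'c': 8, 'item': 3, 'id': 13}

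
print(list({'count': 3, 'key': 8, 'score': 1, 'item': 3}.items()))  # [('count', 3), ('key', 8), ('score', 1), ('item', 3)]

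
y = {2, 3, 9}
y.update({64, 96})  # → {2, 3, 9, 64, 96}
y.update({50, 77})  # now {2, 3, 9, 50, 64, 77, 96}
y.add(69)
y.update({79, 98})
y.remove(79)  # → {2, 3, 9, 50, 64, 69, 77, 96, 98}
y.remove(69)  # {2, 3, 9, 50, 64, 77, 96, 98}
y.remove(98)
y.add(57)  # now {2, 3, 9, 50, 57, 64, 77, 96}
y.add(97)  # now {2, 3, 9, 50, 57, 64, 77, 96, 97}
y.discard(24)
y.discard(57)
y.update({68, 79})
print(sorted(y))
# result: [2, 3, 9, 50, 64, 68, 77, 79, 96, 97]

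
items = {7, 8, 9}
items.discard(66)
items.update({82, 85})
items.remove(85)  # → {7, 8, 9, 82}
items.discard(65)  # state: {7, 8, 9, 82}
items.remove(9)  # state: {7, 8, 82}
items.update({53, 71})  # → {7, 8, 53, 71, 82}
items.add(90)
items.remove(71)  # {7, 8, 53, 82, 90}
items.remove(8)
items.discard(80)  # {7, 53, 82, 90}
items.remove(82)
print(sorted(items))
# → [7, 53, 90]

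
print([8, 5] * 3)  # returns [8, 5, 8, 5, 8, 5]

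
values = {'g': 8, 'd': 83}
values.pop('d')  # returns 83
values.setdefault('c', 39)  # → 39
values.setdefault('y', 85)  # 85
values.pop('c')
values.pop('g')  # 8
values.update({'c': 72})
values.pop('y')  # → 85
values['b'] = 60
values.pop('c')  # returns 72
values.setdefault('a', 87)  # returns 87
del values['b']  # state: {'a': 87}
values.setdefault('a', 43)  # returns 87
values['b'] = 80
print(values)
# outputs {'a': 87, 'b': 80}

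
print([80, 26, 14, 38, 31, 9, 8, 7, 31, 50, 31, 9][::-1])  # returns [9, 31, 50, 31, 7, 8, 9, 31, 38, 14, 26, 80]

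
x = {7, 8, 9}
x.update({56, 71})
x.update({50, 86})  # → {7, 8, 9, 50, 56, 71, 86}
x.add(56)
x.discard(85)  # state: {7, 8, 9, 50, 56, 71, 86}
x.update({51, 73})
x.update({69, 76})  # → {7, 8, 9, 50, 51, 56, 69, 71, 73, 76, 86}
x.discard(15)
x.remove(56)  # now {7, 8, 9, 50, 51, 69, 71, 73, 76, 86}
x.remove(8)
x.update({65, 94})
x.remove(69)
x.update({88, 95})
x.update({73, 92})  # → {7, 9, 50, 51, 65, 71, 73, 76, 86, 88, 92, 94, 95}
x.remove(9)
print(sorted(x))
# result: [7, 50, 51, 65, 71, 73, 76, 86, 88, 92, 94, 95]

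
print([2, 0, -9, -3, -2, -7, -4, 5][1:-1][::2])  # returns [0, -3, -7]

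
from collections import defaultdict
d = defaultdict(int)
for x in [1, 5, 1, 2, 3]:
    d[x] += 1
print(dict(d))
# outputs {1: 2, 5: 1, 2: 1, 3: 1}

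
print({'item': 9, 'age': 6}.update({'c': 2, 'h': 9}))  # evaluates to None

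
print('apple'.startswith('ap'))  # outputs True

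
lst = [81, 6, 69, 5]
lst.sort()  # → [5, 6, 69, 81]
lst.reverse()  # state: [81, 69, 6, 5]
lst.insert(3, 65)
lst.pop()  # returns 5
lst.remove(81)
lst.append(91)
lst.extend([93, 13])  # [69, 6, 65, 91, 93, 13]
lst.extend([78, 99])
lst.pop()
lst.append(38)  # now [69, 6, 65, 91, 93, 13, 78, 38]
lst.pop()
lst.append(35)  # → [69, 6, 65, 91, 93, 13, 78, 35]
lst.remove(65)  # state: [69, 6, 91, 93, 13, 78, 35]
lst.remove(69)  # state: [6, 91, 93, 13, 78, 35]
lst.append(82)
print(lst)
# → [6, 91, 93, 13, 78, 35, 82]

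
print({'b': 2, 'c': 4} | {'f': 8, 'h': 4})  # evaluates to {'b': 2, 'c': 4, 'f': 8, 'h': 4}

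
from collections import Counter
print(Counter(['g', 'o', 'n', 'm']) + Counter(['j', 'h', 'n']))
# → Counter({'n': 2, 'g': 1, 'o': 1, 'm': 1, 'j': 1, 'h': 1})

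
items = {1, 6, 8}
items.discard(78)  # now {1, 6, 8}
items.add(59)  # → {1, 6, 8, 59}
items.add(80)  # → {1, 6, 8, 59, 80}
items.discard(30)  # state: {1, 6, 8, 59, 80}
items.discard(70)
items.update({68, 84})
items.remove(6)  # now {1, 8, 59, 68, 80, 84}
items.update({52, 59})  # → {1, 8, 52, 59, 68, 80, 84}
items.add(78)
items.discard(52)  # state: {1, 8, 59, 68, 78, 80, 84}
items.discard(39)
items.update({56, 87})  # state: {1, 8, 56, 59, 68, 78, 80, 84, 87}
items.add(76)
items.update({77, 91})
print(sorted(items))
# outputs [1, 8, 56, 59, 68, 76, 77, 78, 80, 84, 87, 91]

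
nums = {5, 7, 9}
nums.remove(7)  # {5, 9}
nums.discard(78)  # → {5, 9}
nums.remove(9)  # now {5}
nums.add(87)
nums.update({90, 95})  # {5, 87, 90, 95}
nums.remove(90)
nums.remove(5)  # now {87, 95}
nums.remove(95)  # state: {87}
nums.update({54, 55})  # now {54, 55, 87}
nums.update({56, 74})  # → {54, 55, 56, 74, 87}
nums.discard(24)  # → {54, 55, 56, 74, 87}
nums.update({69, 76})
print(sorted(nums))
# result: [54, 55, 56, 69, 74, 76, 87]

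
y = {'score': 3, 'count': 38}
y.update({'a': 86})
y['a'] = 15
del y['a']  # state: {'score': 3, 'count': 38}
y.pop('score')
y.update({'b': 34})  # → {'count': 38, 'b': 34}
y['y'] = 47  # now {'count': 38, 'b': 34, 'y': 47}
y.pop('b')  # 34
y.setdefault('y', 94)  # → 47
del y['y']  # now {'count': 38}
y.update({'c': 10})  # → {'count': 38, 'c': 10}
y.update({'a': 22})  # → {'count': 38, 'c': 10, 'a': 22}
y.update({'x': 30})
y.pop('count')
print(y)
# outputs {'c': 10, 'a': 22, 'x': 30}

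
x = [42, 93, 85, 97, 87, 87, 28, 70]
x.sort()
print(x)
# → [28, 42, 70, 85, 87, 87, 93, 97]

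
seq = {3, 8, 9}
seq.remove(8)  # {3, 9}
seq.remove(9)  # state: {3}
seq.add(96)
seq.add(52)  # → {3, 52, 96}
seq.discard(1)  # {3, 52, 96}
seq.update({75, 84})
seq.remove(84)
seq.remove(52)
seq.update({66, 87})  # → {3, 66, 75, 87, 96}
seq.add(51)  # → {3, 51, 66, 75, 87, 96}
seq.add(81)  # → {3, 51, 66, 75, 81, 87, 96}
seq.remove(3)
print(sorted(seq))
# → [51, 66, 75, 81, 87, 96]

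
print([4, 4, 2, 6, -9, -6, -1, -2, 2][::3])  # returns [4, 6, -1]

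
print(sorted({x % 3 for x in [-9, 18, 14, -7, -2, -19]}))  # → [0, 1, 2]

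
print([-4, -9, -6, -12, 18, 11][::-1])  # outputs [11, 18, -12, -6, -9, -4]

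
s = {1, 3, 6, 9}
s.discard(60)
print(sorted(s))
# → [1, 3, 6, 9]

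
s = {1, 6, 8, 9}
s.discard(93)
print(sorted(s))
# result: [1, 6, 8, 9]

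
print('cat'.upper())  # CAT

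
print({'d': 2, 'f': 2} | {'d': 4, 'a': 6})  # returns {'d': 4, 'f': 2, 'a': 6}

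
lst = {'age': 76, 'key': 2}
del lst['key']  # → {'age': 76}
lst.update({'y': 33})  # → {'age': 76, 'y': 33}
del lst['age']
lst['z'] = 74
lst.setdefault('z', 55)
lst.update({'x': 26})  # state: {'y': 33, 'z': 74, 'x': 26}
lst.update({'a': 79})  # {'y': 33, 'z': 74, 'x': 26, 'a': 79}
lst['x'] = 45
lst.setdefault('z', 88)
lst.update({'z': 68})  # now {'y': 33, 'z': 68, 'x': 45, 'a': 79}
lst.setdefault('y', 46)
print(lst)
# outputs {'y': 33, 'z': 68, 'x': 45, 'a': 79}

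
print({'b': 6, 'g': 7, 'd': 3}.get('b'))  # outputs 6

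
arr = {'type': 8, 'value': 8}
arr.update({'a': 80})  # {'type': 8, 'value': 8, 'a': 80}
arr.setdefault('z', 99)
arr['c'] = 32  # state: {'type': 8, 'value': 8, 'a': 80, 'z': 99, 'c': 32}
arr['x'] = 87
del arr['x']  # {'type': 8, 'value': 8, 'a': 80, 'z': 99, 'c': 32}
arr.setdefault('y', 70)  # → 70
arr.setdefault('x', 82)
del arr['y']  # {'type': 8, 'value': 8, 'a': 80, 'z': 99, 'c': 32, 'x': 82}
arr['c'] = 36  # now {'type': 8, 'value': 8, 'a': 80, 'z': 99, 'c': 36, 'x': 82}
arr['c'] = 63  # {'type': 8, 'value': 8, 'a': 80, 'z': 99, 'c': 63, 'x': 82}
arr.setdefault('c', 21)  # 63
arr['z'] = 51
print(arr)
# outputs {'type': 8, 'value': 8, 'a': 80, 'z': 51, 'c': 63, 'x': 82}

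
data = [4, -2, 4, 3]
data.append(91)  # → [4, -2, 4, 3, 91]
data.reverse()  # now [91, 3, 4, -2, 4]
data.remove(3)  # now [91, 4, -2, 4]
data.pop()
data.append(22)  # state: [91, 4, -2, 22]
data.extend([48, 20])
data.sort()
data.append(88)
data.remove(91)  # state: [-2, 4, 20, 22, 48, 88]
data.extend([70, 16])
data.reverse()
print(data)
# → [16, 70, 88, 48, 22, 20, 4, -2]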